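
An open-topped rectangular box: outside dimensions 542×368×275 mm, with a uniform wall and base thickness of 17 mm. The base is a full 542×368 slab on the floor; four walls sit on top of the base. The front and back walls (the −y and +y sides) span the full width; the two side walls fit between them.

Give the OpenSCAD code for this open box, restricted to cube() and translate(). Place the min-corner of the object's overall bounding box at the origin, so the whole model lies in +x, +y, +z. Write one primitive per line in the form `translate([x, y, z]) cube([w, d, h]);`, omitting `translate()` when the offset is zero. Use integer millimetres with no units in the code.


cube([542, 368, 17]);
translate([0, 0, 17]) cube([542, 17, 258]);
translate([0, 351, 17]) cube([542, 17, 258]);
translate([0, 17, 17]) cube([17, 334, 258]);
translate([525, 17, 17]) cube([17, 334, 258]);


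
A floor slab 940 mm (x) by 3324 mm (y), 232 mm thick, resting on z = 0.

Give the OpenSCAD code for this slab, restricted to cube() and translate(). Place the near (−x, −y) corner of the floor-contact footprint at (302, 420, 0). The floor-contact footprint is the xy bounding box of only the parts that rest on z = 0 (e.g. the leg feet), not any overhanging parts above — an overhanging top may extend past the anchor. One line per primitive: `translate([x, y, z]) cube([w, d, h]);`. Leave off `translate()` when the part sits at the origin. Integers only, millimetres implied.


translate([302, 420, 0]) cube([940, 3324, 232]);


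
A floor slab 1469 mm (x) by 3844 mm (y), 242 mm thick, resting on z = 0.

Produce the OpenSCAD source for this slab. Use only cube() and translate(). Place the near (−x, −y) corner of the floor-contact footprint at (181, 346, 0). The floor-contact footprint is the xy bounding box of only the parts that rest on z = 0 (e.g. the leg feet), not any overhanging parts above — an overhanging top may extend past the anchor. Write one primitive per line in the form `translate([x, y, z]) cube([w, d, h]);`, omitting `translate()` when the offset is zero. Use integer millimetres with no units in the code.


translate([181, 346, 0]) cube([1469, 3844, 242]);


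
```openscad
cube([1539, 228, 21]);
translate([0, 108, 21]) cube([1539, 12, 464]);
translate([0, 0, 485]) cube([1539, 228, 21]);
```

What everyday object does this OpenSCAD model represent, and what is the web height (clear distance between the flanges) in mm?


An I-beam. The web height is 464 mm.

Two wide flanges with a thin centred web — an I-beam. Overall 506 mm minus two 21 mm flanges gives a web of 506 − 2·21 = 464 mm.


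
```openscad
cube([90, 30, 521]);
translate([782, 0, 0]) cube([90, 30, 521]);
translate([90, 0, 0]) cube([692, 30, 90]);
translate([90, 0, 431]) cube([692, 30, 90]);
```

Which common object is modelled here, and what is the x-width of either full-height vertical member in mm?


A picture frame. The border width is 90 mm.

Four thin pieces enclosing a rectangular opening — a picture frame. The two full-height stiles are 521 mm tall; the top rail sits at z = 431 and is 90 mm tall, so the border above the opening is 521 − 431 = 90 mm, matching the stile x-width.


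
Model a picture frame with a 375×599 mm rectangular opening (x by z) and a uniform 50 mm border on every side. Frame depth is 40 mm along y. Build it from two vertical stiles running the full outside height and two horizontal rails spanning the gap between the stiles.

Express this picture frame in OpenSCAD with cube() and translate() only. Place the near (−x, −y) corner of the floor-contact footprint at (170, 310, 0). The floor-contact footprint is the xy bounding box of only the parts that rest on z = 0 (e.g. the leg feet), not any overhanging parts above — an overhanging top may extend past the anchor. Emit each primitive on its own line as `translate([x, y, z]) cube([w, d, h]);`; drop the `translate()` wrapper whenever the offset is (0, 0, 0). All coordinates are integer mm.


translate([170, 310, 0]) cube([50, 40, 699]);
translate([595, 310, 0]) cube([50, 40, 699]);
translate([220, 310, 0]) cube([375, 40, 50]);
translate([220, 310, 649]) cube([375, 40, 50]);


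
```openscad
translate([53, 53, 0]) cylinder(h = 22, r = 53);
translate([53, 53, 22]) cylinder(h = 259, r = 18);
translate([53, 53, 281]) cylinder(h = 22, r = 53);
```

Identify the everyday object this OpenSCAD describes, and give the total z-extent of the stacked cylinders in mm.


A spool. The overall height is 303 mm.

Three coaxial cylinders, large–small–large — a spool. Two 22 mm flanges and a 259 mm core give 22 + 259 + 22 = 303 mm.


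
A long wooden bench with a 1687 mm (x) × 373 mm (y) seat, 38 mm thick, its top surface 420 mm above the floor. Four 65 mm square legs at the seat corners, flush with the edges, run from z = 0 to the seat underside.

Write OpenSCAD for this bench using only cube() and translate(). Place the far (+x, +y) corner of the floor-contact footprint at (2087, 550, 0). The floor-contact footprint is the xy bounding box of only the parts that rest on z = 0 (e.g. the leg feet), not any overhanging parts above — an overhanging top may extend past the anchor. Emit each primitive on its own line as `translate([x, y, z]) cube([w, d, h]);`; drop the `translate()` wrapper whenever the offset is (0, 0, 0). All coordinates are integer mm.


translate([400, 177, 382]) cube([1687, 373, 38]);
translate([400, 177, 0]) cube([65, 65, 382]);
translate([400, 485, 0]) cube([65, 65, 382]);
translate([2022, 177, 0]) cube([65, 65, 382]);
translate([2022, 485, 0]) cube([65, 65, 382]);


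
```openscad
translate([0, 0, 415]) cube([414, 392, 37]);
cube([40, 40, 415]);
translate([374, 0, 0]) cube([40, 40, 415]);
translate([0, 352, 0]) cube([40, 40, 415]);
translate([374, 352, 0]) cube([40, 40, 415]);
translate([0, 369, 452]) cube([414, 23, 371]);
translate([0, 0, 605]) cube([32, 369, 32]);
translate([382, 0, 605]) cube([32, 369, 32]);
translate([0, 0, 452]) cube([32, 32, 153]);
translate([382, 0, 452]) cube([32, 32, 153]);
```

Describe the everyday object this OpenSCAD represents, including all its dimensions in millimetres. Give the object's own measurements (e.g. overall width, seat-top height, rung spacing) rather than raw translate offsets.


A chair. The seat is a 414×392×37 mm slab with its top at z = 452 mm, on four 40×40 mm corner legs (flush with the seat edges, standing on z = 0). A flat backrest 23 mm thick, 371 mm tall, spans the full seat width and rises from the seat top along its +y edge, rear face flush with the rear of the seat. Two armrests of 32×32 mm section run along each side from the seat's front edge to the front of the backrest, top faces 185 mm above the seat top and outer faces flush with the seat's x-edges; a 32×32 mm post under the front of each armrest stands on the seat at the front corner.


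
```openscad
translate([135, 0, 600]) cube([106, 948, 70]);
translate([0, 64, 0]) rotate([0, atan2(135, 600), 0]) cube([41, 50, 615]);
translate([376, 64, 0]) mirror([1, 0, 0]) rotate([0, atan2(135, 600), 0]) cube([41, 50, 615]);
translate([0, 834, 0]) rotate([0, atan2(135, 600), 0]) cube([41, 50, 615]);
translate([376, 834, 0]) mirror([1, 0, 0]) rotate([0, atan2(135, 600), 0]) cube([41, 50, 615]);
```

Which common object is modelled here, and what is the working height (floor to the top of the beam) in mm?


A sawhorse. The overall height is 670 mm.

A beam across two mirrored pairs of raked legs — a sawhorse. The beam's underside is at z = 600 (matching the legs' vertical rise in atan2(135, 600)) and the beam is 70 mm tall, so its top is at 600 + 70 = 670 mm. The raked legs top out at the beam's underside, so that is the highest point.


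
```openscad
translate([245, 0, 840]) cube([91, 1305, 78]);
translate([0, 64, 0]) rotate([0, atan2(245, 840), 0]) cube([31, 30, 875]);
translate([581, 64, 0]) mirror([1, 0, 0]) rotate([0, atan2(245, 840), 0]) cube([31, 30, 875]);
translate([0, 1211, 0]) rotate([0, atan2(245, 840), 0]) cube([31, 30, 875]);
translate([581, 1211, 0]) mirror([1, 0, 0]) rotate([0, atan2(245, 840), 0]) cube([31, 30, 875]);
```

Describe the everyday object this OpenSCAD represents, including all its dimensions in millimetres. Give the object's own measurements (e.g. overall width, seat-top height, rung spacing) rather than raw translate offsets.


A sawhorse. A 91×1305×78 mm beam (x, y, z) sits on two A-frame leg pairs. Each pair is two raked legs of 31×30 mm section (30 mm along y) splaying symmetrically in x. Each leg rises 840 mm vertically over 245 mm of horizontal reach and is 875 mm long along its own axis. Every leg's outer bottom edge rests on the floor and its outer top edge meets a bottom edge of the beam — the left legs (tilting toward +x) meet the beam's −x bottom edge, the right legs (their mirror images, tilting toward −x) meet its +x bottom edge — so the leg tops tuck under the beam, the beam's underside is 840 mm above the floor, and the feet are 581 mm apart outside-to-outside with the beam centred between them. The two leg pairs are set in 64 mm from either end of the beam.


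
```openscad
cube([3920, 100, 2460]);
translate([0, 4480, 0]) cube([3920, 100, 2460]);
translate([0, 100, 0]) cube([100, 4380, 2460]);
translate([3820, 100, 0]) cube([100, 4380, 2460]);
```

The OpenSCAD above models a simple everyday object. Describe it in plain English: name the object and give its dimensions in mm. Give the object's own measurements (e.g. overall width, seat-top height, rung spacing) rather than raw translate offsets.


The wall frame of a small rectangular building: four walls, each 2460 mm tall and 100 mm thick, enclosing a footprint 3920 mm (x) by 4580 mm (y) outside-to-outside, with no floor or roof. The front and back walls (the −y and +y sides) span the full width; the two side walls fit between them.


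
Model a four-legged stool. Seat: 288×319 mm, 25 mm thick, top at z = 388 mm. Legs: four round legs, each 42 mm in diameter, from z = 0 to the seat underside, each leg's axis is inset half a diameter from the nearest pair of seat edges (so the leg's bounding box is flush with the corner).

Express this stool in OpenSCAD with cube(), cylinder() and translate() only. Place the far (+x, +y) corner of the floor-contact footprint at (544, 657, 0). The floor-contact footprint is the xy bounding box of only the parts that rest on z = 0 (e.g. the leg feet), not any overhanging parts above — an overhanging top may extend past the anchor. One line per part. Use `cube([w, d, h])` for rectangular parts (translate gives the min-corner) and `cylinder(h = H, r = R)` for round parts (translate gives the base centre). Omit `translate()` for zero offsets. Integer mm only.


// leg_h = 388 - 25 = 363
translate([256, 338, 363]) cube([288, 319, 25]);
translate([277, 359, 0]) cylinder(h = 363, r = 21);
translate([523, 359, 0]) cylinder(h = 363, r = 21);
translate([277, 636, 0]) cylinder(h = 363, r = 21);
translate([523, 636, 0]) cylinder(h = 363, r = 21);


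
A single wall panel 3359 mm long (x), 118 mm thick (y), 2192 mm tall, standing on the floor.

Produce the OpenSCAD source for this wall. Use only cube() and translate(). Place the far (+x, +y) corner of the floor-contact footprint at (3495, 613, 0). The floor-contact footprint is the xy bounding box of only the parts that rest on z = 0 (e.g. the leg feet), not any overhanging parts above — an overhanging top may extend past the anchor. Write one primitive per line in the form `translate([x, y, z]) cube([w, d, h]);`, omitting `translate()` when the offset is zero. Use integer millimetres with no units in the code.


translate([136, 495, 0]) cube([3359, 118, 2192]);


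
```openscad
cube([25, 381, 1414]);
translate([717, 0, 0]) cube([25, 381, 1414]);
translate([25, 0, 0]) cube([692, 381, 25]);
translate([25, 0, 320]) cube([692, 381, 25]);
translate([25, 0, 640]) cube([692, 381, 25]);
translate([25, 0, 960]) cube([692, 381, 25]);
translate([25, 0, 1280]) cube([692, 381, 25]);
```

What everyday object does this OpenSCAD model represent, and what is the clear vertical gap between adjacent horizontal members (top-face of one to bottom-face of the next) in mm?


A bookshelf. The clear shelf gap is 295 mm.

Two tall side panels with 5 horizontal boards between them — a bookshelf. The first two shelf undersides are at z = 0 and z = 320; with shelf thickness 25, the clear gap is 320 − 0 − 25 = 295 mm.


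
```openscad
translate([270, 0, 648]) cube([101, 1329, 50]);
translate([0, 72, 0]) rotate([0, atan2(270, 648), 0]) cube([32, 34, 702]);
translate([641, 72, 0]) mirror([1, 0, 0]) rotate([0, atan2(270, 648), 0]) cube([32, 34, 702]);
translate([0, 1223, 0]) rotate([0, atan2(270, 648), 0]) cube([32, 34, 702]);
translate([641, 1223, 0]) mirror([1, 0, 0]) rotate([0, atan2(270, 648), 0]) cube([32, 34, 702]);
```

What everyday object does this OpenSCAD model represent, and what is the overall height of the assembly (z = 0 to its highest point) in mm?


A sawhorse. The overall height is 698 mm.

A beam across two mirrored pairs of raked legs — a sawhorse. The beam's underside is at z = 648 (matching the legs' vertical rise in atan2(270, 648)) and the beam is 50 mm tall, so its top is at 648 + 50 = 698 mm. The raked legs top out at the beam's underside, so that is the highest point.


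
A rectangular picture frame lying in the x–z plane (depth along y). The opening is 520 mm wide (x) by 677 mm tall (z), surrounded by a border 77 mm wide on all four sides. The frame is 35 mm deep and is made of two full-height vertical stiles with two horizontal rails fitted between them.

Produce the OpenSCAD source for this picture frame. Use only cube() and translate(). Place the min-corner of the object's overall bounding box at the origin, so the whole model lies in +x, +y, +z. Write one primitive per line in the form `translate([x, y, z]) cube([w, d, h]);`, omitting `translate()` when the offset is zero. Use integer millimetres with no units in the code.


cube([77, 35, 831]);
translate([597, 0, 0]) cube([77, 35, 831]);
translate([77, 0, 0]) cube([520, 35, 77]);
translate([77, 0, 754]) cube([520, 35, 77]);


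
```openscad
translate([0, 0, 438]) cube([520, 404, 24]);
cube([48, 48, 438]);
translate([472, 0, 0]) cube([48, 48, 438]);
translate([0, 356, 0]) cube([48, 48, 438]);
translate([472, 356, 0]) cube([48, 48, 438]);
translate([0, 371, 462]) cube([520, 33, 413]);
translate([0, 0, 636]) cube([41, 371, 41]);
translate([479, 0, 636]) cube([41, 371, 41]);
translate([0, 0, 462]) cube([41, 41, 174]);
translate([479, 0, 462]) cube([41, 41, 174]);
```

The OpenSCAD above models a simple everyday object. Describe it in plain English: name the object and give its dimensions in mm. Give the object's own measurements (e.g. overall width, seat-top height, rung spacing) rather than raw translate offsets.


A chair. The seat is a 520×404×24 mm slab with its top at z = 462 mm, on four 48×48 mm corner legs (flush with the seat edges, standing on z = 0). A flat backrest 33 mm thick, 413 mm tall, spans the full seat width and rises from the seat top along its +y edge, rear face flush with the rear of the seat. Two armrests of 41×41 mm section run along each side from the seat's front edge to the front of the backrest, top faces 215 mm above the seat top and outer faces flush with the seat's x-edges; a 41×41 mm post under the front of each armrest stands on the seat at the front corner.


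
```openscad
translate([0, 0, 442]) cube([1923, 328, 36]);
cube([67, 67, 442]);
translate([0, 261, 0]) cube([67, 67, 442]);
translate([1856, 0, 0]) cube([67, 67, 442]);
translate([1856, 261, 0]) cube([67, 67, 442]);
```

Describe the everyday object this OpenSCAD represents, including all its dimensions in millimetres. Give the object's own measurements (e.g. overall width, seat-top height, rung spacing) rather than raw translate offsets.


A bench: a 1923×328 mm seat slab, 36 mm thick, top at z = 478 mm, on four 67×67 mm square legs flush with the seat corners and standing on z = 0.


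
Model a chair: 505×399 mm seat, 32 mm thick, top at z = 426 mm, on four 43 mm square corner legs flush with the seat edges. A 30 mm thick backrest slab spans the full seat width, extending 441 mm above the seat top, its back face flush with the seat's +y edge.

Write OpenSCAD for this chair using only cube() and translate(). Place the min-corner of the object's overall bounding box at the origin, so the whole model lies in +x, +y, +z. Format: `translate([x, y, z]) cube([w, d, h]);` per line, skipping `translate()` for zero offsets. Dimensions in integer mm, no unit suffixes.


// leg_h = 426 - 32 = 394
translate([0, 0, 394]) cube([505, 399, 32]);
cube([43, 43, 394]);
translate([462, 0, 0]) cube([43, 43, 394]);
translate([0, 356, 0]) cube([43, 43, 394]);
translate([462, 356, 0]) cube([43, 43, 394]);
translate([0, 369, 426]) cube([505, 30, 441]);


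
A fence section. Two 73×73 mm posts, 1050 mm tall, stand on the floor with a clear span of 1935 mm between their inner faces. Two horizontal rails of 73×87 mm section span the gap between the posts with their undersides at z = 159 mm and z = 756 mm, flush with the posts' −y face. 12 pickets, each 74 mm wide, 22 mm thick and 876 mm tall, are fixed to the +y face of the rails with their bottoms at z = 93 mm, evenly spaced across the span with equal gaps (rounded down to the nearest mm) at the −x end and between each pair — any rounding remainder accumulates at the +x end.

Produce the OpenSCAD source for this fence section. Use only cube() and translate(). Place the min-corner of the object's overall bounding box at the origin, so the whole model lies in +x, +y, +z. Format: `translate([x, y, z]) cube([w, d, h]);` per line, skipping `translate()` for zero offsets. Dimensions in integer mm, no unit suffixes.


cube([73, 73, 1050]);
translate([2008, 0, 0]) cube([73, 73, 1050]);
translate([73, 0, 159]) cube([1935, 73, 87]);
translate([73, 0, 756]) cube([1935, 73, 87]);
translate([153, 73, 93]) cube([74, 22, 876]);
translate([307, 73, 93]) cube([74, 22, 876]);
translate([461, 73, 93]) cube([74, 22, 876]);
translate([615, 73, 93]) cube([74, 22, 876]);
translate([769, 73, 93]) cube([74, 22, 876]);
translate([923, 73, 93]) cube([74, 22, 876]);
translate([1077, 73, 93]) cube([74, 22, 876]);
translate([1231, 73, 93]) cube([74, 22, 876]);
translate([1385, 73, 93]) cube([74, 22, 876]);
translate([1539, 73, 93]) cube([74, 22, 876]);
translate([1693, 73, 93]) cube([74, 22, 876]);
translate([1847, 73, 93]) cube([74, 22, 876]);


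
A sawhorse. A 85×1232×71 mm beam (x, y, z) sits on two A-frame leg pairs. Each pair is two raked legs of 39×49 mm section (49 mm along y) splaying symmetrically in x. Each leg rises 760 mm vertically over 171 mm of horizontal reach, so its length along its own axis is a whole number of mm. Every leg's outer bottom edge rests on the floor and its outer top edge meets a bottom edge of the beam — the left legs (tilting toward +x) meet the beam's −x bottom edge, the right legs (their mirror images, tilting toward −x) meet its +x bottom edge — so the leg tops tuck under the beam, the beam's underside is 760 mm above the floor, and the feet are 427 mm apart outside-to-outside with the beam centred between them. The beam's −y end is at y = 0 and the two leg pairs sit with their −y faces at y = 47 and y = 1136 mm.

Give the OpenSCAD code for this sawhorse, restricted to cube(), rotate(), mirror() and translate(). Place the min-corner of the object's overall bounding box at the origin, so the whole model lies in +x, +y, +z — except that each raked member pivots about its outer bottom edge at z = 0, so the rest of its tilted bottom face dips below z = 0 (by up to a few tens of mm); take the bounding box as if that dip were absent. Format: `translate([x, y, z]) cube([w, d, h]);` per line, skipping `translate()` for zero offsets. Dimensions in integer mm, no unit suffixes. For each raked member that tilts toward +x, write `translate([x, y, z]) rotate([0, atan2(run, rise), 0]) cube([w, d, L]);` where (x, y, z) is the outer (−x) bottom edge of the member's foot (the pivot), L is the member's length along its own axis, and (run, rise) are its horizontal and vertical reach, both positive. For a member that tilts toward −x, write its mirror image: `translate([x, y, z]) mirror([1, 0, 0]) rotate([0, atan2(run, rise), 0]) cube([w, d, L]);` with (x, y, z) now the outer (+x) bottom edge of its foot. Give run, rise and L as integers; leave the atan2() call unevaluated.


// leg length = √(171² + 760²) = 779
// right-leg outer foot x = 2·171 + 85 = 427
// beam min-corner = (171, 0, 760)
translate([171, 0, 760]) cube([85, 1232, 71]);
translate([0, 47, 0]) rotate([0, atan2(171, 760), 0]) cube([39, 49, 779]);
translate([427, 47, 0]) mirror([1, 0, 0]) rotate([0, atan2(171, 760), 0]) cube([39, 49, 779]);
translate([0, 1136, 0]) rotate([0, atan2(171, 760), 0]) cube([39, 49, 779]);
translate([427, 1136, 0]) mirror([1, 0, 0]) rotate([0, atan2(171, 760), 0]) cube([39, 49, 779]);


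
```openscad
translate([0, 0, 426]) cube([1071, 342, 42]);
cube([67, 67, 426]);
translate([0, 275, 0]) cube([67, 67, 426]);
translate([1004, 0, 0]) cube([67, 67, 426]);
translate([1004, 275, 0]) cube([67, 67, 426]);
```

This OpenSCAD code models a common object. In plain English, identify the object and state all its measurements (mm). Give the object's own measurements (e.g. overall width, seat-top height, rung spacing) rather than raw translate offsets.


A bench: a 1071×342 mm seat slab, 42 mm thick, top at z = 468 mm, on four 67×67 mm square legs flush with the seat corners and standing on z = 0.


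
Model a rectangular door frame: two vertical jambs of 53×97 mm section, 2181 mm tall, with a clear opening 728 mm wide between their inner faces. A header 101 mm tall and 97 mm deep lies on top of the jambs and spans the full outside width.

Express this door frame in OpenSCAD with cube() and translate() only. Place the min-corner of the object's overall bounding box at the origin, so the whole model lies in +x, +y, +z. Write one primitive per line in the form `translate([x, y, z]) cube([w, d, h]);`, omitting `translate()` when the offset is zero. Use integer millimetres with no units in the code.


cube([53, 97, 2181]);
translate([781, 0, 0]) cube([53, 97, 2181]);
translate([0, 0, 2181]) cube([834, 97, 101]);


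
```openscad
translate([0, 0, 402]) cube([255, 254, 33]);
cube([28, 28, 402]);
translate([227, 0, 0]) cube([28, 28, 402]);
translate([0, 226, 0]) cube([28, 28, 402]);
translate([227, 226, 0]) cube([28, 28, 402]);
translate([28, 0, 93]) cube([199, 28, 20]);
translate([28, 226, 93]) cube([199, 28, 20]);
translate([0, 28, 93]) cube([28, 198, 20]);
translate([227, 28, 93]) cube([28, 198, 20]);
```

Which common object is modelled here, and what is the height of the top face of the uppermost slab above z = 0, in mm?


A stool. The seat height is 435 mm.

A 255×254×33 slab at z = 402 on four corner posts — a stool. The seat top is 402 + 33 = 435 mm.


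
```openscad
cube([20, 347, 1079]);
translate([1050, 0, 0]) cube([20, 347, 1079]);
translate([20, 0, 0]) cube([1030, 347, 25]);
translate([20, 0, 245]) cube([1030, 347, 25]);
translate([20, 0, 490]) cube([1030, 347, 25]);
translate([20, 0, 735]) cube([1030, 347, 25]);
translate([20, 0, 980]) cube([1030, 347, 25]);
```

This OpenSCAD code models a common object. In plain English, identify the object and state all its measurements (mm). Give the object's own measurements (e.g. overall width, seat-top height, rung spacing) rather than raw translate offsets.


An open bookshelf. Two side panels, each 20 mm thick, 347 mm deep and 1079 mm tall, stand 1070 mm apart (outside-to-outside). Between them sit 5 shelves, each 25 mm thick and 347 mm deep, spanning the full gap between the sides. The bottom shelf rests on the floor (its underside at z = 0) and the clear gap between one shelf's top and the next shelf's underside is 220 mm.


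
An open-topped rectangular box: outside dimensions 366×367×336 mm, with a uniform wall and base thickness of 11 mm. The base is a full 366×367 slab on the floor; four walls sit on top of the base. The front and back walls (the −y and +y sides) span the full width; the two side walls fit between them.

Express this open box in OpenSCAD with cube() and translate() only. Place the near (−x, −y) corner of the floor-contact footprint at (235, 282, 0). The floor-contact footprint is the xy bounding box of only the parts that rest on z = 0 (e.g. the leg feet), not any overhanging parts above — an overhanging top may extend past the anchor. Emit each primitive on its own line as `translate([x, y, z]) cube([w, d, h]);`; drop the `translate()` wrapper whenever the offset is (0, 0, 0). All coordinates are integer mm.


translate([235, 282, 0]) cube([366, 367, 11]);
translate([235, 282, 11]) cube([366, 11, 325]);
translate([235, 638, 11]) cube([366, 11, 325]);
translate([235, 293, 11]) cube([11, 345, 325]);
translate([590, 293, 11]) cube([11, 345, 325]);


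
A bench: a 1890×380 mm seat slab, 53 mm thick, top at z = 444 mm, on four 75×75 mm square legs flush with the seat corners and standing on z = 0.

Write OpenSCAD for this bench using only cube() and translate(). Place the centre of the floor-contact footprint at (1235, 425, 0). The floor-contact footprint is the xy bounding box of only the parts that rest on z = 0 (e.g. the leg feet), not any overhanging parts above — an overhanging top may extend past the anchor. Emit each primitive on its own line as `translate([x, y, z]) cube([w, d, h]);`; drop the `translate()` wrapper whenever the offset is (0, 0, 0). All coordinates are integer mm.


translate([290, 235, 391]) cube([1890, 380, 53]);
translate([290, 235, 0]) cube([75, 75, 391]);
translate([290, 540, 0]) cube([75, 75, 391]);
translate([2105, 235, 0]) cube([75, 75, 391]);
translate([2105, 540, 0]) cube([75, 75, 391]);


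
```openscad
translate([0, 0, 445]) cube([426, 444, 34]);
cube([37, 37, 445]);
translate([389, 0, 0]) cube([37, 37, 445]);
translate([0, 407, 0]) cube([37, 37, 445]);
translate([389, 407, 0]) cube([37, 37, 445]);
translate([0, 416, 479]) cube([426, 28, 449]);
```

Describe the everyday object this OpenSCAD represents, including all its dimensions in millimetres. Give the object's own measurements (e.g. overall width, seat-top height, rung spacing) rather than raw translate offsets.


A chair. The seat is a 426×444×34 mm slab with its top at z = 479 mm, on four 37×37 mm corner legs (flush with the seat edges, standing on z = 0). A flat backrest 28 mm thick, 449 mm tall, spans the full seat width and rises from the seat top along its +y edge, rear face flush with the rear of the seat.


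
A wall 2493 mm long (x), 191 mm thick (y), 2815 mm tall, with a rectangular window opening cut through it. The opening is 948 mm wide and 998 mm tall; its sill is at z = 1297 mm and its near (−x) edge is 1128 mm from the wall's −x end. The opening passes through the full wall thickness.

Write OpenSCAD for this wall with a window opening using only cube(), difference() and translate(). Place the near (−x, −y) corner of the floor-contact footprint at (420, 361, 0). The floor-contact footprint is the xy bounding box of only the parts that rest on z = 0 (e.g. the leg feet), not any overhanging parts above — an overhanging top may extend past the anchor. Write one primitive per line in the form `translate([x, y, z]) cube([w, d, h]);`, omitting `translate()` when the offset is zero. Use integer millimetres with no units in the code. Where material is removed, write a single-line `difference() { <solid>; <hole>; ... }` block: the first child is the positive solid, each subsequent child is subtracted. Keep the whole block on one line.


difference() { translate([420, 361, 0]) cube([2493, 191, 2815]); translate([1548, 361, 1297]) cube([948, 191, 998]); }


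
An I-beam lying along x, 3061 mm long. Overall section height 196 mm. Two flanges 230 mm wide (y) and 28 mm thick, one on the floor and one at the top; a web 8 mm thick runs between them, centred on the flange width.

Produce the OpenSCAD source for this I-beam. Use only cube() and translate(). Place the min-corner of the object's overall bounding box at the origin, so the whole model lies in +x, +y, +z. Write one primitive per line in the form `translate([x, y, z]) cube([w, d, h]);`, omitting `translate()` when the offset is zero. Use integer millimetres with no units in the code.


cube([3061, 230, 28]);
translate([0, 111, 28]) cube([3061, 8, 140]);
translate([0, 0, 168]) cube([3061, 230, 28]);


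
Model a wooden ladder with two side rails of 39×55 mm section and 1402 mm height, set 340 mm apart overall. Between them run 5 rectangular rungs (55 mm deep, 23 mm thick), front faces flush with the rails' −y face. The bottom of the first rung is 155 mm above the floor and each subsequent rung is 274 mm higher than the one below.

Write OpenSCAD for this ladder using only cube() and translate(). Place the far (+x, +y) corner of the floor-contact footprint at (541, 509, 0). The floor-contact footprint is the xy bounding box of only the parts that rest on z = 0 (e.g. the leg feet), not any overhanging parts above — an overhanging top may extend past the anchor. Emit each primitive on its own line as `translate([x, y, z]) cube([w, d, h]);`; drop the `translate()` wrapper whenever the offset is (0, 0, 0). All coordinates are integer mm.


translate([201, 454, 0]) cube([39, 55, 1402]);
translate([502, 454, 0]) cube([39, 55, 1402]);
translate([240, 454, 155]) cube([262, 55, 23]);
translate([240, 454, 429]) cube([262, 55, 23]);
translate([240, 454, 703]) cube([262, 55, 23]);
translate([240, 454, 977]) cube([262, 55, 23]);
translate([240, 454, 1251]) cube([262, 55, 23]);


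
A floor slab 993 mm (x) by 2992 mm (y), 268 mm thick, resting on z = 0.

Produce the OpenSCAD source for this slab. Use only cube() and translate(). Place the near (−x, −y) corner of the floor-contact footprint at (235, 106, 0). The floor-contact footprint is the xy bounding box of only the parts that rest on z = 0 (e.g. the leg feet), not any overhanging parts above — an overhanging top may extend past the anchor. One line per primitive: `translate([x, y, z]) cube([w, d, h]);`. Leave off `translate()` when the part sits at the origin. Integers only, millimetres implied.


translate([235, 106, 0]) cube([993, 2992, 268]);


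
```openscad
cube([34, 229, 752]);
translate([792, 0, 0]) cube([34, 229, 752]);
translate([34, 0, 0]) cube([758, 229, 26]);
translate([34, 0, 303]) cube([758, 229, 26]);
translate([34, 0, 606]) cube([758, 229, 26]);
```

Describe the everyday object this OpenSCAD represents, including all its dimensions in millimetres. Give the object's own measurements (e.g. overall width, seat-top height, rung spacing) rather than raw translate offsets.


An open bookshelf. Two side panels, each 34 mm thick, 229 mm deep and 752 mm tall, stand 826 mm apart (outside-to-outside). Between them sit 3 shelves, each 26 mm thick and 229 mm deep, spanning the full gap between the sides. The bottom shelf rests on the floor (its underside at z = 0) and the clear gap between one shelf's top and the next shelf's underside is 277 mm.


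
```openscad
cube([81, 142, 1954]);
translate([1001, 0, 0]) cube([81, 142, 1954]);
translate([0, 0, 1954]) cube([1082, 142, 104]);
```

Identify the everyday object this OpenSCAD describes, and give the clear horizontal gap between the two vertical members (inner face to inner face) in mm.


A door frame. The clear opening width is 920 mm.

Two 1954 mm tall posts with a header on top — a door frame. The left jamb is 81 mm wide at x = 0; the right jamb starts at x = 1001. The clear opening is 1001 − 81 = 920 mm.


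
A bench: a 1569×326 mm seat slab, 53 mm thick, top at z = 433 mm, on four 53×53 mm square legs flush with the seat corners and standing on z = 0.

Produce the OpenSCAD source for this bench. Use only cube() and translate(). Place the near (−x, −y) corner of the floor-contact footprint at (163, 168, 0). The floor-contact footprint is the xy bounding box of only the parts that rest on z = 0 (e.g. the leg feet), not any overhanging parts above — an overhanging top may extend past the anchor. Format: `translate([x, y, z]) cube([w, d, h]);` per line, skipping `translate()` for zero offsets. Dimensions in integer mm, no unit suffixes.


translate([163, 168, 380]) cube([1569, 326, 53]);
translate([163, 168, 0]) cube([53, 53, 380]);
translate([163, 441, 0]) cube([53, 53, 380]);
translate([1679, 168, 0]) cube([53, 53, 380]);
translate([1679, 441, 0]) cube([53, 53, 380]);


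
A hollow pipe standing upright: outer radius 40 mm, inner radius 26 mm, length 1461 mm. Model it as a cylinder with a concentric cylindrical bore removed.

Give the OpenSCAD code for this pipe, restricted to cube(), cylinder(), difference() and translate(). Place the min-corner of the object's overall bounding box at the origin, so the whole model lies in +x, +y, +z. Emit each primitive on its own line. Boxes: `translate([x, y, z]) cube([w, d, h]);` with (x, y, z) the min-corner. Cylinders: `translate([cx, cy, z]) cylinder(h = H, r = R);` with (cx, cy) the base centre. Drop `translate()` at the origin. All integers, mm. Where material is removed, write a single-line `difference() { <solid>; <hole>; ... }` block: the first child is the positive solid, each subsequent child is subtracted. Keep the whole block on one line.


difference() { translate([40, 40, 0]) cylinder(h = 1461, r = 40); translate([40, 40, 0]) cylinder(h = 1461, r = 26); }


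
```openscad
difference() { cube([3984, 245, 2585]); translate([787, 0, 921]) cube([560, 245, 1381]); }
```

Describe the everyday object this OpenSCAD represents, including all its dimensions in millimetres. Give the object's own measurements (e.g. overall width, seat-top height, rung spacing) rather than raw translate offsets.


A wall 3984 mm long (x), 245 mm thick (y), 2585 mm tall, with a rectangular window opening cut through it. The opening is 560 mm wide and 1381 mm tall; its sill is at z = 921 mm and its near (−x) edge is 787 mm from the wall's −x end. The opening passes through the full wall thickness.


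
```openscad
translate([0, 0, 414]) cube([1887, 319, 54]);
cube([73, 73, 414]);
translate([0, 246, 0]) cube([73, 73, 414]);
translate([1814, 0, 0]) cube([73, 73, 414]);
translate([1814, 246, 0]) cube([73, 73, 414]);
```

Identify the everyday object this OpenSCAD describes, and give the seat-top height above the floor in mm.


A bench. The seat-top height is 468 mm.

A long slab on four corner posts — a bench. The slab sits at z = 414 with thickness 54, so the top is 414 + 54 = 468 mm.


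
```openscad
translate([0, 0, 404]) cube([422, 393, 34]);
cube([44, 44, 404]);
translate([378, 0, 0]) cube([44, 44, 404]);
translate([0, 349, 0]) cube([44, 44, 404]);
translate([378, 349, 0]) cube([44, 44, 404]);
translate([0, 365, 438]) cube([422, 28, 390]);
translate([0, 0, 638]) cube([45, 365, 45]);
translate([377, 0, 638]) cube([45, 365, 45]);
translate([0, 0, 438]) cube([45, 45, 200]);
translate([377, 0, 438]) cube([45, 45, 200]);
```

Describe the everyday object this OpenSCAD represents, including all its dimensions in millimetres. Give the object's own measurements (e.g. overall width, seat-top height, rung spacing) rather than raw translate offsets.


A chair. The seat is a 422×393×34 mm slab with its top at z = 438 mm, on four 44×44 mm corner legs (flush with the seat edges, standing on z = 0). A flat backrest 28 mm thick, 390 mm tall, spans the full seat width and rises from the seat top along its +y edge, rear face flush with the rear of the seat. Two armrests of 45×45 mm section run along each side from the seat's front edge to the front of the backrest, top faces 245 mm above the seat top and outer faces flush with the seat's x-edges; a 45×45 mm post under the front of each armrest stands on the seat at the front corner.


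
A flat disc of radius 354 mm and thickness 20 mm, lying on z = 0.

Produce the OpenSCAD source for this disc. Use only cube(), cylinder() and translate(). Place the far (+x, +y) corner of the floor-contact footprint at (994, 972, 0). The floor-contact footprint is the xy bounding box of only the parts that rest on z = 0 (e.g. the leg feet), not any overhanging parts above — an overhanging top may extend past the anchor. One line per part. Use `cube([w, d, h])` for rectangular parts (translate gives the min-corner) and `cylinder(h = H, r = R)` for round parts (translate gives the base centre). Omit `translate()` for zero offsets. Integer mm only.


translate([640, 618, 0]) cylinder(h = 20, r = 354);


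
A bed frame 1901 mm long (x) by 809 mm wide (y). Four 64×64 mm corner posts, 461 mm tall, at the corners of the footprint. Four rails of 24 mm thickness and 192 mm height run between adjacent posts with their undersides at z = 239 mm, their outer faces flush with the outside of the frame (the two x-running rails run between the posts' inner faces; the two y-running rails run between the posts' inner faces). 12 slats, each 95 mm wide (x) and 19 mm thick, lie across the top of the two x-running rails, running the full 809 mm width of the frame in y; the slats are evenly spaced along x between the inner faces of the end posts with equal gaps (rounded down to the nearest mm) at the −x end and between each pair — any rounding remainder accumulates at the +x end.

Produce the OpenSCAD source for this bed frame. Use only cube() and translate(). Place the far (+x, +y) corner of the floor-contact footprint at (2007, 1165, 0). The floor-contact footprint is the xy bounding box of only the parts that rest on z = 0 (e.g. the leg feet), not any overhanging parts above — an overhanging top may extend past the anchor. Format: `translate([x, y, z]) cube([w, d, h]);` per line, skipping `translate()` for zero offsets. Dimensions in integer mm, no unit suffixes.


translate([106, 356, 0]) cube([64, 64, 461]);
translate([106, 1101, 0]) cube([64, 64, 461]);
translate([1943, 356, 0]) cube([64, 64, 461]);
translate([1943, 1101, 0]) cube([64, 64, 461]);
translate([170, 356, 239]) cube([1773, 24, 192]);
translate([170, 1141, 239]) cube([1773, 24, 192]);
translate([106, 420, 239]) cube([24, 681, 192]);
translate([1983, 420, 239]) cube([24, 681, 192]);
translate([218, 356, 431]) cube([95, 809, 19]);
translate([361, 356, 431]) cube([95, 809, 19]);
translate([504, 356, 431]) cube([95, 809, 19]);
translate([647, 356, 431]) cube([95, 809, 19]);
translate([790, 356, 431]) cube([95, 809, 19]);
translate([933, 356, 431]) cube([95, 809, 19]);
translate([1076, 356, 431]) cube([95, 809, 19]);
translate([1219, 356, 431]) cube([95, 809, 19]);
translate([1362, 356, 431]) cube([95, 809, 19]);
translate([1505, 356, 431]) cube([95, 809, 19]);
translate([1648, 356, 431]) cube([95, 809, 19]);
translate([1791, 356, 431]) cube([95, 809, 19]);


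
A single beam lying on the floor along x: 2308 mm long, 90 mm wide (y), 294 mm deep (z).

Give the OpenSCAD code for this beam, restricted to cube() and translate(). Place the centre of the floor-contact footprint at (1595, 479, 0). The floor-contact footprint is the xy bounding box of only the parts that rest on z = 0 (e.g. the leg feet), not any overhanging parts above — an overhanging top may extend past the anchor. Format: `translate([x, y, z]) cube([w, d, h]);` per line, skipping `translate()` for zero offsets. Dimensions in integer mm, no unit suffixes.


translate([441, 434, 0]) cube([2308, 90, 294]);


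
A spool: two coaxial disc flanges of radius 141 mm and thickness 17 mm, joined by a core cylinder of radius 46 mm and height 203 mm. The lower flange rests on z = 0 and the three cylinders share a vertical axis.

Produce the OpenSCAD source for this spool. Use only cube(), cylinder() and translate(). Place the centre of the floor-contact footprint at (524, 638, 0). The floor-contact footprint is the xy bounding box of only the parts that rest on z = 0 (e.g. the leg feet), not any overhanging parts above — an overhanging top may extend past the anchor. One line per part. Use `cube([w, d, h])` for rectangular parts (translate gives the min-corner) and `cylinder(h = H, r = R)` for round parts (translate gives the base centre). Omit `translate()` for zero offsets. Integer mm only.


translate([524, 638, 0]) cylinder(h = 17, r = 141);
translate([524, 638, 17]) cylinder(h = 203, r = 46);
translate([524, 638, 220]) cylinder(h = 17, r = 141);
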